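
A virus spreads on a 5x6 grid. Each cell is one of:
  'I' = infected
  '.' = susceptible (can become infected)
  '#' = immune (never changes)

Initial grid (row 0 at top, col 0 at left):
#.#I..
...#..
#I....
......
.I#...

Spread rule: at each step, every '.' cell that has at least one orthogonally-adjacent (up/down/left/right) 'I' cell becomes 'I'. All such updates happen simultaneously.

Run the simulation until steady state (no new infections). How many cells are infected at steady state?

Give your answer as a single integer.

Step 0 (initial): 3 infected
Step 1: +5 new -> 8 infected
Step 2: +8 new -> 16 infected
Step 3: +3 new -> 19 infected
Step 4: +3 new -> 22 infected
Step 5: +2 new -> 24 infected
Step 6: +1 new -> 25 infected
Step 7: +0 new -> 25 infected

Answer: 25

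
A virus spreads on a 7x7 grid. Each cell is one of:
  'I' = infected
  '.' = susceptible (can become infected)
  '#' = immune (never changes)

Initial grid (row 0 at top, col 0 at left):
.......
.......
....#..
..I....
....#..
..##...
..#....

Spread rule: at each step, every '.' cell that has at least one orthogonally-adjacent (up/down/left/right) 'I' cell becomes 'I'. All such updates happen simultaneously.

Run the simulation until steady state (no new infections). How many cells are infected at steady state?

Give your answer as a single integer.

Answer: 44

Derivation:
Step 0 (initial): 1 infected
Step 1: +4 new -> 5 infected
Step 2: +7 new -> 12 infected
Step 3: +7 new -> 19 infected
Step 4: +9 new -> 28 infected
Step 5: +7 new -> 35 infected
Step 6: +5 new -> 40 infected
Step 7: +3 new -> 43 infected
Step 8: +1 new -> 44 infected
Step 9: +0 new -> 44 infected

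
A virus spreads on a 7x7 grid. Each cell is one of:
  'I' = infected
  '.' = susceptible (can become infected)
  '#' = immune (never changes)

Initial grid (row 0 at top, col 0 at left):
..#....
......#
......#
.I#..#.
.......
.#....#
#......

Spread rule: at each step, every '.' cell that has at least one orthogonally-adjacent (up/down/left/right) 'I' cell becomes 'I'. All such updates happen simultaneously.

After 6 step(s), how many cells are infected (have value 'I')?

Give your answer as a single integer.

Step 0 (initial): 1 infected
Step 1: +3 new -> 4 infected
Step 2: +5 new -> 9 infected
Step 3: +7 new -> 16 infected
Step 4: +7 new -> 23 infected
Step 5: +8 new -> 31 infected
Step 6: +5 new -> 36 infected

Answer: 36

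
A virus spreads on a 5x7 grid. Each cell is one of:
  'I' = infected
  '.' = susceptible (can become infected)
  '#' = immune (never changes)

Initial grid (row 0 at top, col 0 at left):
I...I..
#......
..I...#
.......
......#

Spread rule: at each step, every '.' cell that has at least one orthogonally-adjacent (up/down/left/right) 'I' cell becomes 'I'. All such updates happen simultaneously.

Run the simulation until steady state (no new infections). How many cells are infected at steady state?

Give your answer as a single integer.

Answer: 32

Derivation:
Step 0 (initial): 3 infected
Step 1: +8 new -> 11 infected
Step 2: +10 new -> 21 infected
Step 3: +6 new -> 27 infected
Step 4: +3 new -> 30 infected
Step 5: +2 new -> 32 infected
Step 6: +0 new -> 32 infected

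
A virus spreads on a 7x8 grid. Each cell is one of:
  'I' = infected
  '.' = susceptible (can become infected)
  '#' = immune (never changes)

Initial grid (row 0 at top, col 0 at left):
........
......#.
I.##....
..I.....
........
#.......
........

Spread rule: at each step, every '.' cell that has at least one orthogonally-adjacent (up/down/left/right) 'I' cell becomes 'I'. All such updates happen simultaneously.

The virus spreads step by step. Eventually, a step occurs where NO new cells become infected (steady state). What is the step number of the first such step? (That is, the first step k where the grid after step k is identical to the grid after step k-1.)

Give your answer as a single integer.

Step 0 (initial): 2 infected
Step 1: +6 new -> 8 infected
Step 2: +7 new -> 15 infected
Step 3: +8 new -> 23 infected
Step 4: +9 new -> 32 infected
Step 5: +9 new -> 41 infected
Step 6: +5 new -> 46 infected
Step 7: +4 new -> 50 infected
Step 8: +2 new -> 52 infected
Step 9: +0 new -> 52 infected

Answer: 9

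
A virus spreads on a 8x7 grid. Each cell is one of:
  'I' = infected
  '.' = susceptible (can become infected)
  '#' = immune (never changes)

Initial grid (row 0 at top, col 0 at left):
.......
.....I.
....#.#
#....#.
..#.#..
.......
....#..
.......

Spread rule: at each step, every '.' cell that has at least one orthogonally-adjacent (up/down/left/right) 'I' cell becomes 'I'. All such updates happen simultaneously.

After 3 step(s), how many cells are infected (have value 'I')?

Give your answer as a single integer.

Step 0 (initial): 1 infected
Step 1: +4 new -> 5 infected
Step 2: +3 new -> 8 infected
Step 3: +3 new -> 11 infected

Answer: 11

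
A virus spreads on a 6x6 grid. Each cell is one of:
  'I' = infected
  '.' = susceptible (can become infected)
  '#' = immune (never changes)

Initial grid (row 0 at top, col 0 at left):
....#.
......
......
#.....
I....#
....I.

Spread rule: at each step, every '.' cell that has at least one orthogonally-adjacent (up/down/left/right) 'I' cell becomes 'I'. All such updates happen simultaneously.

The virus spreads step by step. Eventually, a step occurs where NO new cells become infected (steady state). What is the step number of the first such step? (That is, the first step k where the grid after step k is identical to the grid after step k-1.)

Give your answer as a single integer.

Step 0 (initial): 2 infected
Step 1: +5 new -> 7 infected
Step 2: +6 new -> 13 infected
Step 3: +5 new -> 18 infected
Step 4: +6 new -> 24 infected
Step 5: +5 new -> 29 infected
Step 6: +4 new -> 33 infected
Step 7: +0 new -> 33 infected

Answer: 7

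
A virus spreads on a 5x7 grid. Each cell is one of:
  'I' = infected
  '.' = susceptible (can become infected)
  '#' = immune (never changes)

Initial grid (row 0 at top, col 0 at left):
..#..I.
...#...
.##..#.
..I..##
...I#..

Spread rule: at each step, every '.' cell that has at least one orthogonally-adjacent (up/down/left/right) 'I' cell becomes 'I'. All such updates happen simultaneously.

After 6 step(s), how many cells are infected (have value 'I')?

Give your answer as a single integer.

Answer: 25

Derivation:
Step 0 (initial): 3 infected
Step 1: +6 new -> 9 infected
Step 2: +7 new -> 16 infected
Step 3: +4 new -> 20 infected
Step 4: +1 new -> 21 infected
Step 5: +2 new -> 23 infected
Step 6: +2 new -> 25 infected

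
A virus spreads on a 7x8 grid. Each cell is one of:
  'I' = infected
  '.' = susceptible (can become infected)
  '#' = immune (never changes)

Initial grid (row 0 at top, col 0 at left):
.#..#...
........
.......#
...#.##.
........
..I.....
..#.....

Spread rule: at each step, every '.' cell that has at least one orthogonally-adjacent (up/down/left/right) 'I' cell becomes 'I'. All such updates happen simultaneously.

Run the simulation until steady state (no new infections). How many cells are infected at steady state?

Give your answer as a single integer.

Answer: 49

Derivation:
Step 0 (initial): 1 infected
Step 1: +3 new -> 4 infected
Step 2: +7 new -> 11 infected
Step 3: +7 new -> 18 infected
Step 4: +8 new -> 26 infected
Step 5: +8 new -> 34 infected
Step 6: +6 new -> 40 infected
Step 7: +4 new -> 44 infected
Step 8: +2 new -> 46 infected
Step 9: +2 new -> 48 infected
Step 10: +1 new -> 49 infected
Step 11: +0 new -> 49 infected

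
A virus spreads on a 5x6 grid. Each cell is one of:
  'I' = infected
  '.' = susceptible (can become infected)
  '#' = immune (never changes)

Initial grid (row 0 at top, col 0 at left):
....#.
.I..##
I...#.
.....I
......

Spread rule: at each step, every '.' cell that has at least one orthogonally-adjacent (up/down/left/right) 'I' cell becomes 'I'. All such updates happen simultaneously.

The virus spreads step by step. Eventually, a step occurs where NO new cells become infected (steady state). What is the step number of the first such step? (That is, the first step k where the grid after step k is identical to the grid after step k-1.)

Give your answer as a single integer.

Step 0 (initial): 3 infected
Step 1: +8 new -> 11 infected
Step 2: +8 new -> 19 infected
Step 3: +5 new -> 24 infected
Step 4: +1 new -> 25 infected
Step 5: +0 new -> 25 infected

Answer: 5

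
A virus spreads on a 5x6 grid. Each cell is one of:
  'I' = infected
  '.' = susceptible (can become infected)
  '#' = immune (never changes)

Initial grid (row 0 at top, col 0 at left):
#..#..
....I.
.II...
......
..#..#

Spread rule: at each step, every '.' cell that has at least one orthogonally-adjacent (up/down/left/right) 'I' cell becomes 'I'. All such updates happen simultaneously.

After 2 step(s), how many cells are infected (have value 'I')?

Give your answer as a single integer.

Answer: 22

Derivation:
Step 0 (initial): 3 infected
Step 1: +10 new -> 13 infected
Step 2: +9 new -> 22 infected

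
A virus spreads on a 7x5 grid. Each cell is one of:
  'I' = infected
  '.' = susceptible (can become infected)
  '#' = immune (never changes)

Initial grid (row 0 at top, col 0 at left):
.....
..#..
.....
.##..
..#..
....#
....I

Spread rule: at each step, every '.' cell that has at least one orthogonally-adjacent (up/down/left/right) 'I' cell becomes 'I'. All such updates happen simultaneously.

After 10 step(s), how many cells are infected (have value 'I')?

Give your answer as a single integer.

Answer: 30

Derivation:
Step 0 (initial): 1 infected
Step 1: +1 new -> 2 infected
Step 2: +2 new -> 4 infected
Step 3: +3 new -> 7 infected
Step 4: +4 new -> 11 infected
Step 5: +4 new -> 15 infected
Step 6: +4 new -> 19 infected
Step 7: +4 new -> 23 infected
Step 8: +4 new -> 27 infected
Step 9: +2 new -> 29 infected
Step 10: +1 new -> 30 infected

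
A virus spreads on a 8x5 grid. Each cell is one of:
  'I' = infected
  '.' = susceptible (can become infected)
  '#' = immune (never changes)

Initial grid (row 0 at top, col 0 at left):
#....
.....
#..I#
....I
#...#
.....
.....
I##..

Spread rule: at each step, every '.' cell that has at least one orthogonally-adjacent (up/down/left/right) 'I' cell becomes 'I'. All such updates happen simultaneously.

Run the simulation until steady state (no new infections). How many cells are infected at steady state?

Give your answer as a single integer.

Step 0 (initial): 3 infected
Step 1: +4 new -> 7 infected
Step 2: +8 new -> 15 infected
Step 3: +8 new -> 23 infected
Step 4: +7 new -> 30 infected
Step 5: +2 new -> 32 infected
Step 6: +1 new -> 33 infected
Step 7: +0 new -> 33 infected

Answer: 33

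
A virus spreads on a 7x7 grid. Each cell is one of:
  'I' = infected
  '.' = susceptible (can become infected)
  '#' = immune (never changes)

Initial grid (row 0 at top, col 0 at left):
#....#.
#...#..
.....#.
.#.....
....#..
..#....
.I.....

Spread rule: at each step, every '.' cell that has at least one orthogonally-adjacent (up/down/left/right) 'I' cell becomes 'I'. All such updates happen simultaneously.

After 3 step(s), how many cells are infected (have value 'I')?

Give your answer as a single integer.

Answer: 11

Derivation:
Step 0 (initial): 1 infected
Step 1: +3 new -> 4 infected
Step 2: +3 new -> 7 infected
Step 3: +4 new -> 11 infected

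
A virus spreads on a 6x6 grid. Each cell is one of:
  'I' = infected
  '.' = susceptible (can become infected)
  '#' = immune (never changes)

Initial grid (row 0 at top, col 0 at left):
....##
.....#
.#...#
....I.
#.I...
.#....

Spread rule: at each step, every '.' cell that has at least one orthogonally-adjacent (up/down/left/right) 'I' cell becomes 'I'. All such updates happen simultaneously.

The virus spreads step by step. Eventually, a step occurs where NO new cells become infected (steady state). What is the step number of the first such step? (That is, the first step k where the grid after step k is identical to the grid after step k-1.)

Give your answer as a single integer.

Step 0 (initial): 2 infected
Step 1: +8 new -> 10 infected
Step 2: +7 new -> 17 infected
Step 3: +4 new -> 21 infected
Step 4: +4 new -> 25 infected
Step 5: +2 new -> 27 infected
Step 6: +1 new -> 28 infected
Step 7: +0 new -> 28 infected

Answer: 7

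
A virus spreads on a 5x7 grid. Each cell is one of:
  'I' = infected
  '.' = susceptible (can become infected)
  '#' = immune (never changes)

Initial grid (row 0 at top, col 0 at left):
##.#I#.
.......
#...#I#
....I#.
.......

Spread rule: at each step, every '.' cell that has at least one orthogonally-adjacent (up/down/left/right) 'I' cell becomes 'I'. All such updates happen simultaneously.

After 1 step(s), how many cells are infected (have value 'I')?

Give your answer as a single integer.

Answer: 7

Derivation:
Step 0 (initial): 3 infected
Step 1: +4 new -> 7 infected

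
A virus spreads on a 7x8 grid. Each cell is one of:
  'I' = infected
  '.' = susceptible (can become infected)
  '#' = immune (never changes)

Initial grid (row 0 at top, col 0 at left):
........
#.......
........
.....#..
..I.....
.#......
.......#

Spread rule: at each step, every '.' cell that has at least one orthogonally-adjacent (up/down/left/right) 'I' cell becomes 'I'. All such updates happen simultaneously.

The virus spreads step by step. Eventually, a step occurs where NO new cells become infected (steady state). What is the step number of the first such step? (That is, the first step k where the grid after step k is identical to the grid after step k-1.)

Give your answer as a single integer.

Step 0 (initial): 1 infected
Step 1: +4 new -> 5 infected
Step 2: +7 new -> 12 infected
Step 3: +10 new -> 22 infected
Step 4: +9 new -> 31 infected
Step 5: +8 new -> 39 infected
Step 6: +7 new -> 46 infected
Step 7: +3 new -> 49 infected
Step 8: +2 new -> 51 infected
Step 9: +1 new -> 52 infected
Step 10: +0 new -> 52 infected

Answer: 10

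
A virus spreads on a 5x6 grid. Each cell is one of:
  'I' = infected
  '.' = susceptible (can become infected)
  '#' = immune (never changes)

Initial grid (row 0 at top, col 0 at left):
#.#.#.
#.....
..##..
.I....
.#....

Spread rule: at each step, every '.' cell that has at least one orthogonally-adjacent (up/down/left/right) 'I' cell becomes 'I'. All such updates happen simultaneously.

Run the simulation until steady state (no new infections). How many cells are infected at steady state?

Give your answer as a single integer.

Step 0 (initial): 1 infected
Step 1: +3 new -> 4 infected
Step 2: +5 new -> 9 infected
Step 3: +4 new -> 13 infected
Step 4: +4 new -> 17 infected
Step 5: +4 new -> 21 infected
Step 6: +1 new -> 22 infected
Step 7: +1 new -> 23 infected
Step 8: +0 new -> 23 infected

Answer: 23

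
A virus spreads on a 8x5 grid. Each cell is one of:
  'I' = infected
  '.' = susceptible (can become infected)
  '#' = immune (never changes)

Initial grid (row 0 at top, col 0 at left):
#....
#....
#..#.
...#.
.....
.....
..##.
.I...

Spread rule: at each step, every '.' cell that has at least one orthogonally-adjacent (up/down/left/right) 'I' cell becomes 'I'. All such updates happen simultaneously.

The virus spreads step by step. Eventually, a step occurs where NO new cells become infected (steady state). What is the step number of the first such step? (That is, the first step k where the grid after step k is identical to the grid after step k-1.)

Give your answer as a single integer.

Step 0 (initial): 1 infected
Step 1: +3 new -> 4 infected
Step 2: +3 new -> 7 infected
Step 3: +4 new -> 11 infected
Step 4: +5 new -> 16 infected
Step 5: +5 new -> 21 infected
Step 6: +3 new -> 24 infected
Step 7: +3 new -> 27 infected
Step 8: +3 new -> 30 infected
Step 9: +2 new -> 32 infected
Step 10: +1 new -> 33 infected
Step 11: +0 new -> 33 infected

Answer: 11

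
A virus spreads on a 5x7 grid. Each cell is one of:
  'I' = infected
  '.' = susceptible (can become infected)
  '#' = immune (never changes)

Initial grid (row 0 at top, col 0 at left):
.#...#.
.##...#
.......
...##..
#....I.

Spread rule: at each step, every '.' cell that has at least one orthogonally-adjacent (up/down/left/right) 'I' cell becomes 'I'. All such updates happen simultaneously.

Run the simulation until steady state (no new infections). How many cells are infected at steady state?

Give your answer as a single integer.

Step 0 (initial): 1 infected
Step 1: +3 new -> 4 infected
Step 2: +3 new -> 7 infected
Step 3: +4 new -> 11 infected
Step 4: +4 new -> 15 infected
Step 5: +4 new -> 19 infected
Step 6: +3 new -> 22 infected
Step 7: +2 new -> 24 infected
Step 8: +1 new -> 25 infected
Step 9: +1 new -> 26 infected
Step 10: +0 new -> 26 infected

Answer: 26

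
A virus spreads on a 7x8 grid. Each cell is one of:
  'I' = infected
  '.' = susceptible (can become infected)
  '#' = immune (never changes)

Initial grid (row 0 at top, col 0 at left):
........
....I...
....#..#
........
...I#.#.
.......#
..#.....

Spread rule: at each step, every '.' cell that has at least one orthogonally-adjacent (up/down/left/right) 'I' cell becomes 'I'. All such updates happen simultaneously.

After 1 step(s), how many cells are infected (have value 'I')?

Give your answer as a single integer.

Answer: 8

Derivation:
Step 0 (initial): 2 infected
Step 1: +6 new -> 8 infected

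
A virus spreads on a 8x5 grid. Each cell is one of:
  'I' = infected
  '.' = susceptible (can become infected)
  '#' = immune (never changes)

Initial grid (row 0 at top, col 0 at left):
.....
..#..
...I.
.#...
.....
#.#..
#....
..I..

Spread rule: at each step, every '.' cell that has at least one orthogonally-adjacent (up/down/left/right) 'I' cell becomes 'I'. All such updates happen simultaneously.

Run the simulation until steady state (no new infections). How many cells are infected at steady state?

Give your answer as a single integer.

Answer: 35

Derivation:
Step 0 (initial): 2 infected
Step 1: +7 new -> 9 infected
Step 2: +10 new -> 19 infected
Step 3: +9 new -> 28 infected
Step 4: +5 new -> 33 infected
Step 5: +2 new -> 35 infected
Step 6: +0 new -> 35 infected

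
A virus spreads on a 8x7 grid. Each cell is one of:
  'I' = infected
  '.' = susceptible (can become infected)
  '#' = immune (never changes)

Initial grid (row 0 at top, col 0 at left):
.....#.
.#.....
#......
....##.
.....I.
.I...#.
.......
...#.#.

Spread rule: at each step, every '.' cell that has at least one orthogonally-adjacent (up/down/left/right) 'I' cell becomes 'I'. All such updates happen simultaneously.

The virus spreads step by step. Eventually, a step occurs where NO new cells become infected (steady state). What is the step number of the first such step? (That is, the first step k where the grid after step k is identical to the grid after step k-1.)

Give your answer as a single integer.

Answer: 10

Derivation:
Step 0 (initial): 2 infected
Step 1: +6 new -> 8 infected
Step 2: +11 new -> 19 infected
Step 3: +10 new -> 29 infected
Step 4: +7 new -> 36 infected
Step 5: +5 new -> 41 infected
Step 6: +3 new -> 44 infected
Step 7: +2 new -> 46 infected
Step 8: +1 new -> 47 infected
Step 9: +1 new -> 48 infected
Step 10: +0 new -> 48 infected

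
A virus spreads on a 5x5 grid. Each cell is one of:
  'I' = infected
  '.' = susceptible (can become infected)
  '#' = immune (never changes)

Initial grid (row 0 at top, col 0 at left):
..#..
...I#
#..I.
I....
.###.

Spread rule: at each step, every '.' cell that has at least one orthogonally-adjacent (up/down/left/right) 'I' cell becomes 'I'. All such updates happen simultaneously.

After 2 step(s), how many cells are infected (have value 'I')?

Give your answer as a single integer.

Step 0 (initial): 3 infected
Step 1: +7 new -> 10 infected
Step 2: +5 new -> 15 infected

Answer: 15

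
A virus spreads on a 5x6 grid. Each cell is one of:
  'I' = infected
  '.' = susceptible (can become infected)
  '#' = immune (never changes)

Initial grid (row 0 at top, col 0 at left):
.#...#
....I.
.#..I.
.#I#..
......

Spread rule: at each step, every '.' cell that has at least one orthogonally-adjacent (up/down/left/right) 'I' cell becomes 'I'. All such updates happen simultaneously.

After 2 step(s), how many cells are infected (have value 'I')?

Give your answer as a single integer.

Step 0 (initial): 3 infected
Step 1: +8 new -> 11 infected
Step 2: +6 new -> 17 infected

Answer: 17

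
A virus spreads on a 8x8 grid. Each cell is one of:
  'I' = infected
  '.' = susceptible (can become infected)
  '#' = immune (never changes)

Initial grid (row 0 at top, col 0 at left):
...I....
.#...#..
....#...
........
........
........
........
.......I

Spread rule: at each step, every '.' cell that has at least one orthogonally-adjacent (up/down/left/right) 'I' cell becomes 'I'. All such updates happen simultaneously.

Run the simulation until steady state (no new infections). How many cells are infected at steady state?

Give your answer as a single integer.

Step 0 (initial): 2 infected
Step 1: +5 new -> 7 infected
Step 2: +8 new -> 15 infected
Step 3: +8 new -> 23 infected
Step 4: +12 new -> 35 infected
Step 5: +14 new -> 49 infected
Step 6: +6 new -> 55 infected
Step 7: +4 new -> 59 infected
Step 8: +2 new -> 61 infected
Step 9: +0 new -> 61 infected

Answer: 61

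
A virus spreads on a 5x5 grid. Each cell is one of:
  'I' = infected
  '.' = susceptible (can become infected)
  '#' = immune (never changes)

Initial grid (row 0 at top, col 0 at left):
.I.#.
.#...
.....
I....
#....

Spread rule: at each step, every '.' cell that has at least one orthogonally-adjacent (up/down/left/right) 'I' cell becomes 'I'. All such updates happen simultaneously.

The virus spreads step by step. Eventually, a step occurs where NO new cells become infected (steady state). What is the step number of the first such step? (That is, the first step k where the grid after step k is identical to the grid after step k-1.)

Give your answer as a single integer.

Step 0 (initial): 2 infected
Step 1: +4 new -> 6 infected
Step 2: +5 new -> 11 infected
Step 3: +4 new -> 15 infected
Step 4: +4 new -> 19 infected
Step 5: +3 new -> 22 infected
Step 6: +0 new -> 22 infected

Answer: 6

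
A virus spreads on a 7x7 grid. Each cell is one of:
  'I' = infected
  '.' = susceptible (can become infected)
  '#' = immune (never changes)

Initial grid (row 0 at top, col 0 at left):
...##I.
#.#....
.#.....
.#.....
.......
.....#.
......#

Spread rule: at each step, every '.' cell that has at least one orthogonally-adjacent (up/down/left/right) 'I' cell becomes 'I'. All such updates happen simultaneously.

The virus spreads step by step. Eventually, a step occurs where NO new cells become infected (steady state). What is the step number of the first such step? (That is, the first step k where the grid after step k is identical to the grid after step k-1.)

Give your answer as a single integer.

Answer: 12

Derivation:
Step 0 (initial): 1 infected
Step 1: +2 new -> 3 infected
Step 2: +3 new -> 6 infected
Step 3: +4 new -> 10 infected
Step 4: +4 new -> 14 infected
Step 5: +4 new -> 18 infected
Step 6: +4 new -> 22 infected
Step 7: +3 new -> 25 infected
Step 8: +4 new -> 29 infected
Step 9: +3 new -> 32 infected
Step 10: +3 new -> 35 infected
Step 11: +2 new -> 37 infected
Step 12: +0 new -> 37 infected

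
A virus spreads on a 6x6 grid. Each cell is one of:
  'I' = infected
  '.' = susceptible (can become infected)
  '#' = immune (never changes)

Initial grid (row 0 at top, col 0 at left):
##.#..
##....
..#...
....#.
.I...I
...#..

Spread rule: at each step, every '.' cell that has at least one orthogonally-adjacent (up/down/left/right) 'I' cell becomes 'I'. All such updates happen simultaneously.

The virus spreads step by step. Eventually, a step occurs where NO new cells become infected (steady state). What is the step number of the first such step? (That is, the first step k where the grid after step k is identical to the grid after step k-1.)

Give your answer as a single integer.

Step 0 (initial): 2 infected
Step 1: +7 new -> 9 infected
Step 2: +8 new -> 17 infected
Step 3: +4 new -> 21 infected
Step 4: +3 new -> 24 infected
Step 5: +2 new -> 26 infected
Step 6: +1 new -> 27 infected
Step 7: +1 new -> 28 infected
Step 8: +0 new -> 28 infected

Answer: 8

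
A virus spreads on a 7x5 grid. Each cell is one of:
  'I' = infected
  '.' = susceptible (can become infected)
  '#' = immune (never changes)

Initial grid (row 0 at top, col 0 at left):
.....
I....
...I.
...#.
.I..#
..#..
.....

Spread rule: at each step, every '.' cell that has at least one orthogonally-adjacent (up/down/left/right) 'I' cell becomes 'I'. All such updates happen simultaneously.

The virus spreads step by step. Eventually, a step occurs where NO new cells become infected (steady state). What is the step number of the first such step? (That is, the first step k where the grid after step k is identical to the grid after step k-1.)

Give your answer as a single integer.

Step 0 (initial): 3 infected
Step 1: +10 new -> 13 infected
Step 2: +11 new -> 24 infected
Step 3: +5 new -> 29 infected
Step 4: +2 new -> 31 infected
Step 5: +1 new -> 32 infected
Step 6: +0 new -> 32 infected

Answer: 6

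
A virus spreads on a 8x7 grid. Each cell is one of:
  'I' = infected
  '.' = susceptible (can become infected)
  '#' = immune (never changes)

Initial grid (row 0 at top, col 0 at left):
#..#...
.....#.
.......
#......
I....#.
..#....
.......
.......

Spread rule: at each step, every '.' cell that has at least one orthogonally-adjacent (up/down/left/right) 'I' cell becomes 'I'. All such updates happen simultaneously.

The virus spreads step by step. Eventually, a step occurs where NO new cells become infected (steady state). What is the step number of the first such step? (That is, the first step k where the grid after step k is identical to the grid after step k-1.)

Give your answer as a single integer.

Answer: 11

Derivation:
Step 0 (initial): 1 infected
Step 1: +2 new -> 3 infected
Step 2: +4 new -> 7 infected
Step 3: +5 new -> 12 infected
Step 4: +8 new -> 20 infected
Step 5: +8 new -> 28 infected
Step 6: +7 new -> 35 infected
Step 7: +6 new -> 41 infected
Step 8: +5 new -> 46 infected
Step 9: +3 new -> 49 infected
Step 10: +1 new -> 50 infected
Step 11: +0 new -> 50 infected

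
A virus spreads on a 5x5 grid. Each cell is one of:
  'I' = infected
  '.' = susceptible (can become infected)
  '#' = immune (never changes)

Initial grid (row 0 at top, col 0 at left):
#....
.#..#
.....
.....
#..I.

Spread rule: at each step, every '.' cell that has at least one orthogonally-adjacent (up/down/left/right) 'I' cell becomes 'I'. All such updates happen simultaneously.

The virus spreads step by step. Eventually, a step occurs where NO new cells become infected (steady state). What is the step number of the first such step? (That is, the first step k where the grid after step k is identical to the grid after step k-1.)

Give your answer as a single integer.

Answer: 7

Derivation:
Step 0 (initial): 1 infected
Step 1: +3 new -> 4 infected
Step 2: +4 new -> 8 infected
Step 3: +4 new -> 12 infected
Step 4: +4 new -> 16 infected
Step 5: +3 new -> 19 infected
Step 6: +2 new -> 21 infected
Step 7: +0 new -> 21 infected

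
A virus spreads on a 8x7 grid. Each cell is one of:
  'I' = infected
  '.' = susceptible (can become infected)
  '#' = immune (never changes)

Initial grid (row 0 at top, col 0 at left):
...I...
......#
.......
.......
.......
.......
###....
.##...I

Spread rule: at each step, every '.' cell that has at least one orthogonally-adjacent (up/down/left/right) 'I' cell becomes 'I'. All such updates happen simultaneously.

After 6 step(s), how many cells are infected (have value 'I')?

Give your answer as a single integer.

Answer: 46

Derivation:
Step 0 (initial): 2 infected
Step 1: +5 new -> 7 infected
Step 2: +8 new -> 15 infected
Step 3: +11 new -> 26 infected
Step 4: +10 new -> 36 infected
Step 5: +7 new -> 43 infected
Step 6: +3 new -> 46 infected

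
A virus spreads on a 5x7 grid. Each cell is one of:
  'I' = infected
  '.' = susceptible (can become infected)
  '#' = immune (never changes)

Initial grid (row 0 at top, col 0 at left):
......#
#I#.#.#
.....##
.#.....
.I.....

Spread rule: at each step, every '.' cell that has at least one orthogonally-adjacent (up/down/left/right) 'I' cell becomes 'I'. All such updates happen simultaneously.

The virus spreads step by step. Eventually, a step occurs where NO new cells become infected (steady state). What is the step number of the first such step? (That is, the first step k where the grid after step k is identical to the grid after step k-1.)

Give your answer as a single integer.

Step 0 (initial): 2 infected
Step 1: +4 new -> 6 infected
Step 2: +7 new -> 13 infected
Step 3: +4 new -> 17 infected
Step 4: +5 new -> 22 infected
Step 5: +3 new -> 25 infected
Step 6: +2 new -> 27 infected
Step 7: +0 new -> 27 infected

Answer: 7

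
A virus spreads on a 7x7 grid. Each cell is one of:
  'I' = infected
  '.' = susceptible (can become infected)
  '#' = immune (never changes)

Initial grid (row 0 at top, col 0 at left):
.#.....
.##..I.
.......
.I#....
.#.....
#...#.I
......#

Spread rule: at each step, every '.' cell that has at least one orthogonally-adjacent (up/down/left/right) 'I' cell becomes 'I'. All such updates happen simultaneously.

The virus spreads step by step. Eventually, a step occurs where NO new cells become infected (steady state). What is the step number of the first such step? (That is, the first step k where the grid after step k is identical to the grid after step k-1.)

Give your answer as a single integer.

Step 0 (initial): 3 infected
Step 1: +8 new -> 11 infected
Step 2: +12 new -> 23 infected
Step 3: +6 new -> 29 infected
Step 4: +5 new -> 34 infected
Step 5: +3 new -> 37 infected
Step 6: +2 new -> 39 infected
Step 7: +2 new -> 41 infected
Step 8: +0 new -> 41 infected

Answer: 8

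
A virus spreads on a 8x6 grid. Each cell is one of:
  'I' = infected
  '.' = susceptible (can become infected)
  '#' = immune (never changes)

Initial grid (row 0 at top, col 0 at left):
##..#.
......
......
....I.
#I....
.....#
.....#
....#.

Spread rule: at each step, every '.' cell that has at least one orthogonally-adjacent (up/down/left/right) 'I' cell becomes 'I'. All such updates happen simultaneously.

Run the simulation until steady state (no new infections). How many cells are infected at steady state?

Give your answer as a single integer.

Answer: 40

Derivation:
Step 0 (initial): 2 infected
Step 1: +7 new -> 9 infected
Step 2: +12 new -> 21 infected
Step 3: +10 new -> 31 infected
Step 4: +7 new -> 38 infected
Step 5: +2 new -> 40 infected
Step 6: +0 new -> 40 infected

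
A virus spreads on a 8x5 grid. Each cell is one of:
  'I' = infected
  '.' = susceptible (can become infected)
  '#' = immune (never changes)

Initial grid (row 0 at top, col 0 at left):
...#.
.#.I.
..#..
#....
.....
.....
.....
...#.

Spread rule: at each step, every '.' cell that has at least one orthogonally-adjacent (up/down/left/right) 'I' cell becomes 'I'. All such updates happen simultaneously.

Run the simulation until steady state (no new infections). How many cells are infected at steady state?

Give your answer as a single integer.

Answer: 35

Derivation:
Step 0 (initial): 1 infected
Step 1: +3 new -> 4 infected
Step 2: +4 new -> 8 infected
Step 3: +4 new -> 12 infected
Step 4: +5 new -> 17 infected
Step 5: +6 new -> 23 infected
Step 6: +5 new -> 28 infected
Step 7: +4 new -> 32 infected
Step 8: +2 new -> 34 infected
Step 9: +1 new -> 35 infected
Step 10: +0 new -> 35 infected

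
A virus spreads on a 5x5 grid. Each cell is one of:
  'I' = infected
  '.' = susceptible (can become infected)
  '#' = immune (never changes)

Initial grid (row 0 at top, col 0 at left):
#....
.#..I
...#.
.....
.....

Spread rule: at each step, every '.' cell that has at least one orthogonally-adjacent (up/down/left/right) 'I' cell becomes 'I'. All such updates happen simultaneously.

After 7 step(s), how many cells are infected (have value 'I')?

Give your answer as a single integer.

Step 0 (initial): 1 infected
Step 1: +3 new -> 4 infected
Step 2: +3 new -> 7 infected
Step 3: +4 new -> 11 infected
Step 4: +4 new -> 15 infected
Step 5: +3 new -> 18 infected
Step 6: +3 new -> 21 infected
Step 7: +1 new -> 22 infected

Answer: 22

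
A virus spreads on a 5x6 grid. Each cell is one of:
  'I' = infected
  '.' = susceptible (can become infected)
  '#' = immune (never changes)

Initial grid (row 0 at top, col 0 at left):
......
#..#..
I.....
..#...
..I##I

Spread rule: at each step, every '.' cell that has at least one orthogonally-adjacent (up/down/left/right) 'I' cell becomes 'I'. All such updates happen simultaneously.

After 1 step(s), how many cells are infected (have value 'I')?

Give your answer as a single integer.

Answer: 7

Derivation:
Step 0 (initial): 3 infected
Step 1: +4 new -> 7 infected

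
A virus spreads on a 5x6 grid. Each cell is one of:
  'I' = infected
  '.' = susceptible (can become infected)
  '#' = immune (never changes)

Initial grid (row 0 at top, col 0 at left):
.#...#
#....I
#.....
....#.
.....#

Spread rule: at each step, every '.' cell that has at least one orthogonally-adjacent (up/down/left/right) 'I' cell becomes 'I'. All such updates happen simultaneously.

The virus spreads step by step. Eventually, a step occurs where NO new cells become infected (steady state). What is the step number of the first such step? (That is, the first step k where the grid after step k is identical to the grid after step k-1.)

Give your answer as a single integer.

Answer: 9

Derivation:
Step 0 (initial): 1 infected
Step 1: +2 new -> 3 infected
Step 2: +4 new -> 7 infected
Step 3: +3 new -> 10 infected
Step 4: +4 new -> 14 infected
Step 5: +3 new -> 17 infected
Step 6: +3 new -> 20 infected
Step 7: +2 new -> 22 infected
Step 8: +1 new -> 23 infected
Step 9: +0 new -> 23 infected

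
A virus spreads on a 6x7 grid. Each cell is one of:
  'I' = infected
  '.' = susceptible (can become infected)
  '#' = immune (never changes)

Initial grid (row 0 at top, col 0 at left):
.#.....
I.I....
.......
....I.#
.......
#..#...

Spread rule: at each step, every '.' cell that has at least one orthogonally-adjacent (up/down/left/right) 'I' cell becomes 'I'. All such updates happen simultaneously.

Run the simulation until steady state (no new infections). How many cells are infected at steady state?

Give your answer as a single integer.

Answer: 38

Derivation:
Step 0 (initial): 3 infected
Step 1: +10 new -> 13 infected
Step 2: +10 new -> 23 infected
Step 3: +8 new -> 31 infected
Step 4: +5 new -> 36 infected
Step 5: +2 new -> 38 infected
Step 6: +0 new -> 38 infected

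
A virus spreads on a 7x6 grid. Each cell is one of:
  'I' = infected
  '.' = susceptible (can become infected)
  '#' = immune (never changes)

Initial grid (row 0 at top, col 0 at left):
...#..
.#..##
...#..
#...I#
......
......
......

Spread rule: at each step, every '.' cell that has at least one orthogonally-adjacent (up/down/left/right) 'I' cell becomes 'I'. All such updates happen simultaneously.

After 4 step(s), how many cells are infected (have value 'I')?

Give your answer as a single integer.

Answer: 21

Derivation:
Step 0 (initial): 1 infected
Step 1: +3 new -> 4 infected
Step 2: +5 new -> 9 infected
Step 3: +6 new -> 15 infected
Step 4: +6 new -> 21 infected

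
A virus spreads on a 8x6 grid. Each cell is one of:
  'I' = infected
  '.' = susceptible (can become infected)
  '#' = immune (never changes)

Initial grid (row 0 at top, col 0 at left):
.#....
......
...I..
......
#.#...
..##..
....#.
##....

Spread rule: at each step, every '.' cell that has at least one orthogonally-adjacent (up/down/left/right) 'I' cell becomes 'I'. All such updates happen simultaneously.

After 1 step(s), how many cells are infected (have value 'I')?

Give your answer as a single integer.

Step 0 (initial): 1 infected
Step 1: +4 new -> 5 infected

Answer: 5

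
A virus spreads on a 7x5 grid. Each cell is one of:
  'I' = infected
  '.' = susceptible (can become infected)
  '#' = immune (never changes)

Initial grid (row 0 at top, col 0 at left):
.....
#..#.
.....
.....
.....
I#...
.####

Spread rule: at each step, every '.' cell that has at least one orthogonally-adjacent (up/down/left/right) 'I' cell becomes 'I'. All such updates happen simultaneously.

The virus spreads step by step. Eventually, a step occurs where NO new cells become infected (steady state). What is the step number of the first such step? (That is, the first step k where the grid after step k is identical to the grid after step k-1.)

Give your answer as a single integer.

Step 0 (initial): 1 infected
Step 1: +2 new -> 3 infected
Step 2: +2 new -> 5 infected
Step 3: +3 new -> 8 infected
Step 4: +4 new -> 12 infected
Step 5: +5 new -> 17 infected
Step 6: +5 new -> 22 infected
Step 7: +3 new -> 25 infected
Step 8: +2 new -> 27 infected
Step 9: +1 new -> 28 infected
Step 10: +0 new -> 28 infected

Answer: 10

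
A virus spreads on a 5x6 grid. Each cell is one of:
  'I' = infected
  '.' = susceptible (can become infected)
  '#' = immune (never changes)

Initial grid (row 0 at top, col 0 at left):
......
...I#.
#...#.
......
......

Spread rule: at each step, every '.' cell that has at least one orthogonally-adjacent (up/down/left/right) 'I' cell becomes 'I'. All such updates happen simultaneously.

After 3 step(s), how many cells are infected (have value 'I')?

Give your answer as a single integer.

Step 0 (initial): 1 infected
Step 1: +3 new -> 4 infected
Step 2: +5 new -> 9 infected
Step 3: +7 new -> 16 infected

Answer: 16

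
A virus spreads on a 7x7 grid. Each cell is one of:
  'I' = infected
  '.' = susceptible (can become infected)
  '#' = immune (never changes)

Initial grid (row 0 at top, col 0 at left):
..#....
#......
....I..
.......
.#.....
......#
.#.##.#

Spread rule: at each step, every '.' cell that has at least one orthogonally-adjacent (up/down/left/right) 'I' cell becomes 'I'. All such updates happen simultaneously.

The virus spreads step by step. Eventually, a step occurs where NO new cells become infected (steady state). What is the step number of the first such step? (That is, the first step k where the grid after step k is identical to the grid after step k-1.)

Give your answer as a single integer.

Answer: 9

Derivation:
Step 0 (initial): 1 infected
Step 1: +4 new -> 5 infected
Step 2: +8 new -> 13 infected
Step 3: +10 new -> 23 infected
Step 4: +8 new -> 31 infected
Step 5: +4 new -> 35 infected
Step 6: +4 new -> 39 infected
Step 7: +1 new -> 40 infected
Step 8: +1 new -> 41 infected
Step 9: +0 new -> 41 infected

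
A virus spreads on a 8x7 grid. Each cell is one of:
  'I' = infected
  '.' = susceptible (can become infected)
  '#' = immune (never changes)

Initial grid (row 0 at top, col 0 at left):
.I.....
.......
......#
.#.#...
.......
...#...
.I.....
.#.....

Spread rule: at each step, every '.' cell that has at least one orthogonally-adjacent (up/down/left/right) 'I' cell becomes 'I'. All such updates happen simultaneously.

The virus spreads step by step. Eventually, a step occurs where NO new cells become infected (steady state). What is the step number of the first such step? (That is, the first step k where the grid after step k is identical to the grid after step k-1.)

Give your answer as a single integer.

Step 0 (initial): 2 infected
Step 1: +6 new -> 8 infected
Step 2: +10 new -> 18 infected
Step 3: +8 new -> 26 infected
Step 4: +9 new -> 35 infected
Step 5: +7 new -> 42 infected
Step 6: +6 new -> 48 infected
Step 7: +2 new -> 50 infected
Step 8: +1 new -> 51 infected
Step 9: +0 new -> 51 infected

Answer: 9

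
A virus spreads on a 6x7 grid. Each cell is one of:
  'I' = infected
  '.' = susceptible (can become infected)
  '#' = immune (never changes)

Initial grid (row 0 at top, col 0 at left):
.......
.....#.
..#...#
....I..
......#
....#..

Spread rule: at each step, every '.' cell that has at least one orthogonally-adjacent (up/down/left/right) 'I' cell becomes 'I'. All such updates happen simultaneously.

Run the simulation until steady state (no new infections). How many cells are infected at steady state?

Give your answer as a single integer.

Step 0 (initial): 1 infected
Step 1: +4 new -> 5 infected
Step 2: +7 new -> 12 infected
Step 3: +6 new -> 18 infected
Step 4: +8 new -> 26 infected
Step 5: +6 new -> 32 infected
Step 6: +4 new -> 36 infected
Step 7: +1 new -> 37 infected
Step 8: +0 new -> 37 infected

Answer: 37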